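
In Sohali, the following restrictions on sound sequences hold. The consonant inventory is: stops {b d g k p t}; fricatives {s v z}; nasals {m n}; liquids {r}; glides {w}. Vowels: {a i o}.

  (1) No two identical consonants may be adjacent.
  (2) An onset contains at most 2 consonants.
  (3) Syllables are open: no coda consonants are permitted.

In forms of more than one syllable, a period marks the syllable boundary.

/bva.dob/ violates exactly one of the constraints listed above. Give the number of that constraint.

3

/bva.dob/: syllable 2 coda /b/ has 1 consonant (> 0).
This is a violation of constraint 3: "Syllables are open: no coda consonants are permitted."
The remaining constraints (1, 2) are satisfied.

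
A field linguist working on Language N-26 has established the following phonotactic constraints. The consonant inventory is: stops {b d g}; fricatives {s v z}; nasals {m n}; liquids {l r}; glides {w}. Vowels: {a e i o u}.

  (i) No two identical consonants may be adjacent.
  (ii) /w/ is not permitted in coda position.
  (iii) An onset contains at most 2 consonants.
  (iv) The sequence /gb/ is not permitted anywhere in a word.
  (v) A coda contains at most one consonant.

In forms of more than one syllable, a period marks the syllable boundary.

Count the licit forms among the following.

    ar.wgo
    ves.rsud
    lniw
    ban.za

3

ar.wgo — σ1 onset /∅/, coda /r/ ok; σ2 onset /wg/ (2C), coda /∅/ ok → licit
ves.rsud — σ1 onset /v/, coda /s/ ok; σ2 onset /rs/ (2C), coda /d/ ok → licit
lniw — violates constraint (ii): syllable 1 coda contains /w/ → illicit
ban.za — σ1 onset /b/, coda /n/ ok; σ2 onset /z/, coda /∅/ ok → licit
Licit: ar.wgo, ves.rsud, ban.za → 3.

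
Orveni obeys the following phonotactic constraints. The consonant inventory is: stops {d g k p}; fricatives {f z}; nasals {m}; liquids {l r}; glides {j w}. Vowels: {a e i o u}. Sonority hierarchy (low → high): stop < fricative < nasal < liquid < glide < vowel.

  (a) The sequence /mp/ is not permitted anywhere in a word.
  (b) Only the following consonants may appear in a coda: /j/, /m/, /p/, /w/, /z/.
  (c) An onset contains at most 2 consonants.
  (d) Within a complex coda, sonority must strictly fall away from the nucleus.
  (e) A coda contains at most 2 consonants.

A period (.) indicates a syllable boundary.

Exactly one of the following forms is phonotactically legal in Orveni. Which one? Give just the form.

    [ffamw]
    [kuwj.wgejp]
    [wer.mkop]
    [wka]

[ffamw] — violates constraint (d): syllable 1 coda /mw/: /m/ (nasal, 3) → /w/ (glide, 5) does not fall → phonotactically illegal
[kuwj.wgejp] — violates constraint (d): syllable 1 coda /wj/: /w/ (glide, 5) → /j/ (glide, 5) does not fall → phonotactically illegal
[wer.mkop] — violates constraint (b): syllable 1 coda contains /r/, which is not a licensed coda consonant → phonotactically illegal
[wka] — σ1 onset /wk/ (2C), coda /∅/ ok → phonotactically legal

[wka]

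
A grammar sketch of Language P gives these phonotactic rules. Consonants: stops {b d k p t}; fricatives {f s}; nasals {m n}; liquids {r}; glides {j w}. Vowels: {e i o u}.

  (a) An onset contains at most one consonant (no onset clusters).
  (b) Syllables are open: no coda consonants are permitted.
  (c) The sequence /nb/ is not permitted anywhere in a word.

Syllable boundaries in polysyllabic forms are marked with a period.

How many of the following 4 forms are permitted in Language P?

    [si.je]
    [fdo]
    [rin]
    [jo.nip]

[si.je] — σ1 onset /s/, coda /∅/ ok; σ2 onset /j/, coda /∅/ ok → permitted
[fdo] — violates constraint (a): syllable 1 onset /fd/ has 2 consonants (> 1) → not permitted
[rin] — violates constraint (b): syllable 1 coda /n/ has 1 consonant (> 0) → not permitted
[jo.nip] — violates constraint (b): syllable 2 coda /p/ has 1 consonant (> 0) → not permitted
Permitted: [si.je] → 1.

1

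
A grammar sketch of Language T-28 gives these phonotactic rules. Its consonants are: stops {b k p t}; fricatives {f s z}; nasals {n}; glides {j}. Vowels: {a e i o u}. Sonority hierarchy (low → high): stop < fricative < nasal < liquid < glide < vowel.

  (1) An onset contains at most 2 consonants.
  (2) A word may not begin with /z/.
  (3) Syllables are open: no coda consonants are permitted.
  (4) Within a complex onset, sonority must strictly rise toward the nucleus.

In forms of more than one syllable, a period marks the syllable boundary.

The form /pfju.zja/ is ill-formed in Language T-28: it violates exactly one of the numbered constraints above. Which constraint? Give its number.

/pfju.zja/: syllable 1 onset /pfj/ has 3 consonants (> 2).
This is a violation of constraint 1: "An onset contains at most 2 consonants."
The remaining constraints (2, 3, 4) are satisfied.

1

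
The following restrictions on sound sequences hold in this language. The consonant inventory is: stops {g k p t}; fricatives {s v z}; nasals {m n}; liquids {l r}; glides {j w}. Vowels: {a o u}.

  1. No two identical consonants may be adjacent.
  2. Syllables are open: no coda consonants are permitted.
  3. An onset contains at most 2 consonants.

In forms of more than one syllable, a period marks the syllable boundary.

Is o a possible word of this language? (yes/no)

yes

o — σ1 onset /∅/, coda /∅/ ok → permitted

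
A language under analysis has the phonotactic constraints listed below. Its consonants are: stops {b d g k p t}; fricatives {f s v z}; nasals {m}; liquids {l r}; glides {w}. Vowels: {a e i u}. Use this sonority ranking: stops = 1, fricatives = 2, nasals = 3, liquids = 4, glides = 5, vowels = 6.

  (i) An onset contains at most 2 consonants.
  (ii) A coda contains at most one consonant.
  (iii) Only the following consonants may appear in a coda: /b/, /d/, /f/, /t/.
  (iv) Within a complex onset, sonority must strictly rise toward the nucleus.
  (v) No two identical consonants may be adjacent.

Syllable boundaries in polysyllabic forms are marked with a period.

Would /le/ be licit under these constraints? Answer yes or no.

/le/ — σ1 onset /l/, coda /∅/ ok → licit

yes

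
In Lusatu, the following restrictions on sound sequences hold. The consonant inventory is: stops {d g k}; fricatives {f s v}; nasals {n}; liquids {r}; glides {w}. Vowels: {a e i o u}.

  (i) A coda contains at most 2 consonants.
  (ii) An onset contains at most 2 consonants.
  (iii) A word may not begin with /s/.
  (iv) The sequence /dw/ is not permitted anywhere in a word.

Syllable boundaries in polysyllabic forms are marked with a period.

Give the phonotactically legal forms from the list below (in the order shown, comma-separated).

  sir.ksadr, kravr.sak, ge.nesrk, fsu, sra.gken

kravr.sak, fsu

sir.ksadr — violates constraint (iii): word begins with /s/ → phonotactically illegal
kravr.sak — σ1 onset /kr/ (2C), coda /vr/ (2C) ok; σ2 onset /s/, coda /k/ ok → phonotactically legal
ge.nesrk — violates constraint (i): syllable 2 coda /srk/ has 3 consonants (> 2) → phonotactically illegal
fsu — σ1 onset /fs/ (2C), coda /∅/ ok → phonotactically legal
sra.gken — violates constraint (iii): word begins with /s/ → phonotactically illegal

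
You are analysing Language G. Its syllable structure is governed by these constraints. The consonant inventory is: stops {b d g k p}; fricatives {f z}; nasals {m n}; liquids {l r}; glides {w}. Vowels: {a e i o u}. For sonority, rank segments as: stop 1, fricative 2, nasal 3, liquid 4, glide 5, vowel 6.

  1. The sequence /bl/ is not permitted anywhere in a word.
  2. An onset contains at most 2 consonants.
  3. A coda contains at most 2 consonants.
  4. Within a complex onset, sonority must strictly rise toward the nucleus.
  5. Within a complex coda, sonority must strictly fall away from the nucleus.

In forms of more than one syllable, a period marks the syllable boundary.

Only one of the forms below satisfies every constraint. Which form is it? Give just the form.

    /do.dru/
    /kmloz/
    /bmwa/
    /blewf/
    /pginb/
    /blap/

/do.dru/ — σ1 onset /d/, coda /∅/ ok; σ2 onset /dr/ (1→4 rises), coda /∅/ ok → phonotactically legal
/kmloz/ — violates constraint 2: syllable 1 onset /kml/ has 3 consonants (> 2) → phonotactically illegal
/bmwa/ — violates constraint 2: syllable 1 onset /bmw/ has 3 consonants (> 2) → phonotactically illegal
/blewf/ — violates constraint 1: contains banned sequence /bl/ → phonotactically illegal
/pginb/ — violates constraint 4: syllable 1 onset /pg/: /p/ (stop, 1) → /g/ (stop, 1) does not rise → phonotactically illegal
/blap/ — violates constraint 1: contains banned sequence /bl/ → phonotactically illegal

/do.dru/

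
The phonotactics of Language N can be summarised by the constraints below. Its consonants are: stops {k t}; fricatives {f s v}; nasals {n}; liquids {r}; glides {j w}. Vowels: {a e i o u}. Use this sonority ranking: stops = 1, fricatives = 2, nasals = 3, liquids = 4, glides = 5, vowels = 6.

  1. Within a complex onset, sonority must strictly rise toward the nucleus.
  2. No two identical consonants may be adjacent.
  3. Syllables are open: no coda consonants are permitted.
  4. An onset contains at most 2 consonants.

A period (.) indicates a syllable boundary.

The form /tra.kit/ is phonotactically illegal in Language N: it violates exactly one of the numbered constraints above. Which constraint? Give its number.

3

/tra.kit/: syllable 2 coda /t/ has 1 consonant (> 0).
This is a violation of constraint 3: "Syllables are open: no coda consonants are permitted."
The remaining constraints (1, 2, 4) are satisfied.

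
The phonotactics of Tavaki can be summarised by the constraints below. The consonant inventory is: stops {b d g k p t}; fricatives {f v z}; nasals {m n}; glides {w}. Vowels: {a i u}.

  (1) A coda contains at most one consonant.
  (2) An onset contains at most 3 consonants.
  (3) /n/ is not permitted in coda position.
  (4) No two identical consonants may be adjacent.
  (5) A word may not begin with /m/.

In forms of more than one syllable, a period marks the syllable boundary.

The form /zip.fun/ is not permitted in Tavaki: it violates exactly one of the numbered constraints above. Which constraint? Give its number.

/zip.fun/: syllable 2 coda contains /n/.
This is a violation of constraint 3: "/n/ is not permitted in coda position."
The remaining constraints (1, 2, 4, 5) are satisfied.

3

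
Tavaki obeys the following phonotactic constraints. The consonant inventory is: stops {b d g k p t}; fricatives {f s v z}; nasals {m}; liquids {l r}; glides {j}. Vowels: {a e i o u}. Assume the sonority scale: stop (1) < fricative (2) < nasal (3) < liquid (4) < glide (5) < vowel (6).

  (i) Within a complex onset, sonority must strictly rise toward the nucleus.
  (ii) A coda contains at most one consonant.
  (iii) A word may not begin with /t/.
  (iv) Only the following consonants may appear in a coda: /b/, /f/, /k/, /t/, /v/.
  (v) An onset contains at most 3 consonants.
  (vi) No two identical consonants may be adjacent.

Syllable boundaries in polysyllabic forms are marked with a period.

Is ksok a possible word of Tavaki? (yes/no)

ksok — σ1 onset /ks/ (1→2 rises), coda /k/ ok → phonotactically legal

yes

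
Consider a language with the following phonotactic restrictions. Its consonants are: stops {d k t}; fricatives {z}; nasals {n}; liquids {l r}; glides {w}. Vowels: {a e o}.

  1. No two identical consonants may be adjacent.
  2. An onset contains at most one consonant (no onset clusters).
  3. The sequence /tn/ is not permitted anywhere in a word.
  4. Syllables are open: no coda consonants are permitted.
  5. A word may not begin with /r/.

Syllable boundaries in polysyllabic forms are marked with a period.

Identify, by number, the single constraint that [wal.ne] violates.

[wal.ne]: syllable 1 coda /l/ has 1 consonant (> 0).
This is a violation of constraint 4: "Syllables are open: no coda consonants are permitted."
The remaining constraints (1, 2, 3, 5) are satisfied.

4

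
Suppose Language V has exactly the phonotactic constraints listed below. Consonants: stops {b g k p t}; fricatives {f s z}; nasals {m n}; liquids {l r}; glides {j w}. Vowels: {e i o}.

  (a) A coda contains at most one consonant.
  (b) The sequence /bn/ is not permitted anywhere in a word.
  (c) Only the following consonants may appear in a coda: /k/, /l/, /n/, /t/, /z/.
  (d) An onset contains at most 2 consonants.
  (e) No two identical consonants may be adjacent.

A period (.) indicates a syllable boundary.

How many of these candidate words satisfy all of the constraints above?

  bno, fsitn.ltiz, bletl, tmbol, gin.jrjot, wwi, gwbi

bno — violates constraint (b): contains banned sequence /bn/ → phonotactically illegal
fsitn.ltiz — violates constraint (a): syllable 1 coda /tn/ has 2 consonants (> 1) → phonotactically illegal
bletl — violates constraint (a): syllable 1 coda /tl/ has 2 consonants (> 1) → phonotactically illegal
tmbol — violates constraint (d): syllable 1 onset /tmb/ has 3 consonants (> 2) → phonotactically illegal
gin.jrjot — violates constraint (d): syllable 2 onset /jrj/ has 3 consonants (> 2) → phonotactically illegal
wwi — violates constraint (e): adjacent identical consonants /ww/ → phonotactically illegal
gwbi — violates constraint (d): syllable 1 onset /gwb/ has 3 consonants (> 2) → phonotactically illegal
No form is phonotactically legal → 0.

0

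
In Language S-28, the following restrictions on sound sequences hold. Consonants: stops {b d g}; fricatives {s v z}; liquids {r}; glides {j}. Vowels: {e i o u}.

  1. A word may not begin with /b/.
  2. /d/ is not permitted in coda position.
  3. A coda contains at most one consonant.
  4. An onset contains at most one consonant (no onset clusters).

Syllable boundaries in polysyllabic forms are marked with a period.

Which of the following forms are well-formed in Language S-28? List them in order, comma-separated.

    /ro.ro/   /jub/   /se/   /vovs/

/ro.ro/ — σ1 onset /r/, coda /∅/ ok; σ2 onset /r/, coda /∅/ ok → well-formed
/jub/ — σ1 onset /j/, coda /b/ ok → well-formed
/se/ — σ1 onset /s/, coda /∅/ ok → well-formed
/vovs/ — violates constraint 3: syllable 1 coda /vs/ has 2 consonants (> 1) → ill-formed

/ro.ro/, /jub/, /se/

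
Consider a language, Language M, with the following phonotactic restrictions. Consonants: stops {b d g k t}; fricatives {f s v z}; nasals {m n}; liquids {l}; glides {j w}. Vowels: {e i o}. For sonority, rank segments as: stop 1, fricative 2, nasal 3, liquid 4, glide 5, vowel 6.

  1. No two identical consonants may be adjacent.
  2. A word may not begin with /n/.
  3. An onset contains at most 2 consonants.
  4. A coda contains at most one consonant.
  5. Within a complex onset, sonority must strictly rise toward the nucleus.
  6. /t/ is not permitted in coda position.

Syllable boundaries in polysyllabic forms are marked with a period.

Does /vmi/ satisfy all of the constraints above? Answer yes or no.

yes

/vmi/ — σ1 onset /vm/ (2→3 rises), coda /∅/ ok → licit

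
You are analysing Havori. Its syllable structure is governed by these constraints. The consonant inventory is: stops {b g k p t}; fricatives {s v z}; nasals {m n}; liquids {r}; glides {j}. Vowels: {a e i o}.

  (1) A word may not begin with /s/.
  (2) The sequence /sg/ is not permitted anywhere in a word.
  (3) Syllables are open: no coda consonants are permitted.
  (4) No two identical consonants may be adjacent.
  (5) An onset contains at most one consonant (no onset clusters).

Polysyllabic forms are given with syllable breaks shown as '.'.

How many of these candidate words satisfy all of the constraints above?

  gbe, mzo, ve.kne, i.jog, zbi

gbe — violates constraint 5: syllable 1 onset /gb/ has 2 consonants (> 1) → not permitted
mzo — violates constraint 5: syllable 1 onset /mz/ has 2 consonants (> 1) → not permitted
ve.kne — violates constraint 5: syllable 2 onset /kn/ has 2 consonants (> 1) → not permitted
i.jog — violates constraint 3: syllable 2 coda /g/ has 1 consonant (> 0) → not permitted
zbi — violates constraint 5: syllable 1 onset /zb/ has 2 consonants (> 1) → not permitted
No form is permitted → 0.

0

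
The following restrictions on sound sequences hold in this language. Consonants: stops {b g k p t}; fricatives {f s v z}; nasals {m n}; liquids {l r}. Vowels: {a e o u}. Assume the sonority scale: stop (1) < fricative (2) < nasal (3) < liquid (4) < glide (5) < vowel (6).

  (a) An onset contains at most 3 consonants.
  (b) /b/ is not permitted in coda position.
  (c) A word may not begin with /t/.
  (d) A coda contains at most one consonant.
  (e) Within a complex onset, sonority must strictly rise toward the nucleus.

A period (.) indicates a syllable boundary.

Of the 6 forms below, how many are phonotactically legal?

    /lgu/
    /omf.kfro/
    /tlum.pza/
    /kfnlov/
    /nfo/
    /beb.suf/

0

/lgu/ — violates constraint (e): syllable 1 onset /lg/: /l/ (liquid, 4) → /g/ (stop, 1) does not rise → phonotactically illegal
/omf.kfro/ — violates constraint (d): syllable 1 coda /mf/ has 2 consonants (> 1) → phonotactically illegal
/tlum.pza/ — violates constraint (c): word begins with /t/ → phonotactically illegal
/kfnlov/ — violates constraint (a): syllable 1 onset /kfnl/ has 4 consonants (> 3) → phonotactically illegal
/nfo/ — violates constraint (e): syllable 1 onset /nf/: /n/ (nasal, 3) → /f/ (fricative, 2) does not rise → phonotactically illegal
/beb.suf/ — violates constraint (b): syllable 1 coda contains /b/ → phonotactically illegal
No form is phonotactically legal → 0.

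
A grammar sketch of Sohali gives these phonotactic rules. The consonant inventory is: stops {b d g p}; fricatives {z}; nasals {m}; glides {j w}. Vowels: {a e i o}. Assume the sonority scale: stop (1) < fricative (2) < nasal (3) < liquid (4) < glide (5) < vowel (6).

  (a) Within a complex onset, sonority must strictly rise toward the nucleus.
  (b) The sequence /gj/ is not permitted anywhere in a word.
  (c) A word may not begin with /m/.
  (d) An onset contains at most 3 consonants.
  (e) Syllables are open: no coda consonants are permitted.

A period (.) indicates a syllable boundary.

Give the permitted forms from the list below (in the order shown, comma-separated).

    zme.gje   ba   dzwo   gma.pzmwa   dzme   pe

zme.gje — violates constraint (b): contains banned sequence /gj/ → not permitted
ba — σ1 onset /b/, coda /∅/ ok → permitted
dzwo — σ1 onset /dzw/ (1→2→5 rises), coda /∅/ ok → permitted
gma.pzmwa — violates constraint (d): syllable 2 onset /pzmw/ has 4 consonants (> 3) → not permitted
dzme — σ1 onset /dzm/ (1→2→3 rises), coda /∅/ ok → permitted
pe — σ1 onset /p/, coda /∅/ ok → permitted

ba, dzwo, dzme, pe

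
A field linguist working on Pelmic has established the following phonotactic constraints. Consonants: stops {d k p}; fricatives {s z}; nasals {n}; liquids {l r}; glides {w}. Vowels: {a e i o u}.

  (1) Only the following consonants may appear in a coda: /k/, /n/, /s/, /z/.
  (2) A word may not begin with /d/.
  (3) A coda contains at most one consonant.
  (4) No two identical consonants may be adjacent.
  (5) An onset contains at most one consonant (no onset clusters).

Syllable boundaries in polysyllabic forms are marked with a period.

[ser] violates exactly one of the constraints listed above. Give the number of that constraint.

[ser]: syllable 1 coda contains /r/, which is not a licensed coda consonant.
This is a violation of constraint 1: "Only the following consonants may appear in a coda: /k/, /n/, /s/, /z/."
The remaining constraints (2, 3, 4, 5) are satisfied.

1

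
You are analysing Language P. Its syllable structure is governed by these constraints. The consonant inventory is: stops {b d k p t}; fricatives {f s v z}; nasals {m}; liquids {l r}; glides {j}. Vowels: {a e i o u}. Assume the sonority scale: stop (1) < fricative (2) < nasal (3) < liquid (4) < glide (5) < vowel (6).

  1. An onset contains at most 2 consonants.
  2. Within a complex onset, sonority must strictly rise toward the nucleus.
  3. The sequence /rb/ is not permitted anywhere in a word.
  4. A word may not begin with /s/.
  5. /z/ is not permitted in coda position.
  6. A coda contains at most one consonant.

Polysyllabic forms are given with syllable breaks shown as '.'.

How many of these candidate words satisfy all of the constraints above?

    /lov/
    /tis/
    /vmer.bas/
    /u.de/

3

/lov/ — σ1 onset /l/, coda /v/ ok → permitted
/tis/ — σ1 onset /t/, coda /s/ ok → permitted
/vmer.bas/ — violates constraint 3: contains banned sequence /rb/ → not permitted
/u.de/ — σ1 onset /∅/, coda /∅/ ok; σ2 onset /d/, coda /∅/ ok → permitted
Permitted: /lov/, /tis/, /u.de/ → 3.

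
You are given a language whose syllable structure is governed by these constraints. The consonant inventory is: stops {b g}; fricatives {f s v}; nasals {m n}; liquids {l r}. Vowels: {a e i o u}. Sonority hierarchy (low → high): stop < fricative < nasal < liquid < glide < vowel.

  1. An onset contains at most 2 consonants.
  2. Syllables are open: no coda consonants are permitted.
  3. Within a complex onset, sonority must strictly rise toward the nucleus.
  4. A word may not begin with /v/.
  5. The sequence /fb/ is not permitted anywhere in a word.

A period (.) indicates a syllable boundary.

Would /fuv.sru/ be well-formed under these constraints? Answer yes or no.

no

/fuv.sru/ — violates constraint 2: syllable 1 coda /v/ has 1 consonant (> 0) → ill-formed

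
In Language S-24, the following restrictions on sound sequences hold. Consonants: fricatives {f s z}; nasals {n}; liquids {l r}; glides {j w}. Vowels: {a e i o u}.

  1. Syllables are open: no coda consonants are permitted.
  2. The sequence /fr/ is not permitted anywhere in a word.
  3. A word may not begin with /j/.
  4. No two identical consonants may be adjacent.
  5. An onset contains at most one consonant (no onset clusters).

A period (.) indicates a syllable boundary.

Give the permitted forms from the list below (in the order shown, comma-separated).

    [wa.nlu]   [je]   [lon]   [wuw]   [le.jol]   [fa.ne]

[wa.nlu] — violates constraint 5: syllable 2 onset /nl/ has 2 consonants (> 1) → not permitted
[je] — violates constraint 3: word begins with /j/ → not permitted
[lon] — violates constraint 1: syllable 1 coda /n/ has 1 consonant (> 0) → not permitted
[wuw] — violates constraint 1: syllable 1 coda /w/ has 1 consonant (> 0) → not permitted
[le.jol] — violates constraint 1: syllable 2 coda /l/ has 1 consonant (> 0) → not permitted
[fa.ne] — σ1 onset /f/, coda /∅/ ok; σ2 onset /n/, coda /∅/ ok → permitted

[fa.ne]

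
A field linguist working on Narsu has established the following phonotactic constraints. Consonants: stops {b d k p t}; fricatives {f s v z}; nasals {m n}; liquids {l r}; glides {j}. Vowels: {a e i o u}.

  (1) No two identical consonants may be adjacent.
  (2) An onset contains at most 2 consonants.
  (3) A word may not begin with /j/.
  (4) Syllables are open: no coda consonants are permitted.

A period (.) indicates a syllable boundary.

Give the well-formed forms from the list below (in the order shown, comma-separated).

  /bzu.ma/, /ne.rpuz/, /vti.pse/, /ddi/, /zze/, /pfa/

/bzu.ma/, /vti.pse/, /pfa/

/bzu.ma/ — σ1 onset /bz/ (2C), coda /∅/ ok; σ2 onset /m/, coda /∅/ ok → well-formed
/ne.rpuz/ — violates constraint 4: syllable 2 coda /z/ has 1 consonant (> 0) → ill-formed
/vti.pse/ — σ1 onset /vt/ (2C), coda /∅/ ok; σ2 onset /ps/ (2C), coda /∅/ ok → well-formed
/ddi/ — violates constraint 1: adjacent identical consonants /dd/ → ill-formed
/zze/ — violates constraint 1: adjacent identical consonants /zz/ → ill-formed
/pfa/ — σ1 onset /pf/ (2C), coda /∅/ ok → well-formed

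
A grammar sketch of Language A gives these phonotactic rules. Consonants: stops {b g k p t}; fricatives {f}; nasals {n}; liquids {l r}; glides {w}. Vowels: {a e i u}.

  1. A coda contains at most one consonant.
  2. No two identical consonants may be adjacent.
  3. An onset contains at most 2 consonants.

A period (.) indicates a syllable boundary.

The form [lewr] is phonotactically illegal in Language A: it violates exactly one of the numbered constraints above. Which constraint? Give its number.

[lewr]: syllable 1 coda /wr/ has 2 consonants (> 1).
This is a violation of constraint 1: "A coda contains at most one consonant."
The remaining constraints (2, 3) are satisfied.

1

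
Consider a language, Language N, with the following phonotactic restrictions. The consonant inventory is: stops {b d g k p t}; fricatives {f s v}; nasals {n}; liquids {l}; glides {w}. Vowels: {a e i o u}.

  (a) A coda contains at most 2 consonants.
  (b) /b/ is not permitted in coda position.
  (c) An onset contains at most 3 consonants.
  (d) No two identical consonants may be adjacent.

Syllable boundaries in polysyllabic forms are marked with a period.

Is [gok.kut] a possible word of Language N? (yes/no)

no

[gok.kut] — violates constraint (d): adjacent identical consonants /kk/ → ill-formed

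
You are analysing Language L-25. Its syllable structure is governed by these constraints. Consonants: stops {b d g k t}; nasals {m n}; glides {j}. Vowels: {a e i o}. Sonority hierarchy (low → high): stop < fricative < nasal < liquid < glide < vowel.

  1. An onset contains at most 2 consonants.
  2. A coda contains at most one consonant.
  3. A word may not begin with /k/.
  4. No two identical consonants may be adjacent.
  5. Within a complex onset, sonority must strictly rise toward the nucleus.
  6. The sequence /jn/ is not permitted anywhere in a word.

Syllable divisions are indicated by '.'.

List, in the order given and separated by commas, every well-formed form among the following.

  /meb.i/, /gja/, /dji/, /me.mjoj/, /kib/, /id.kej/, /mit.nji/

/meb.i/ — σ1 onset /m/, coda /b/ ok; σ2 onset /∅/, coda /∅/ ok → well-formed
/gja/ — σ1 onset /gj/ (1→5 rises), coda /∅/ ok → well-formed
/dji/ — σ1 onset /dj/ (1→5 rises), coda /∅/ ok → well-formed
/me.mjoj/ — σ1 onset /m/, coda /∅/ ok; σ2 onset /mj/ (3→5 rises), coda /j/ ok → well-formed
/kib/ — violates constraint 3: word begins with /k/ → ill-formed
/id.kej/ — σ1 onset /∅/, coda /d/ ok; σ2 onset /k/, coda /j/ ok → well-formed
/mit.nji/ — σ1 onset /m/, coda /t/ ok; σ2 onset /nj/ (3→5 rises), coda /∅/ ok → well-formed

/meb.i/, /gja/, /dji/, /me.mjoj/, /id.kej/, /mit.nji/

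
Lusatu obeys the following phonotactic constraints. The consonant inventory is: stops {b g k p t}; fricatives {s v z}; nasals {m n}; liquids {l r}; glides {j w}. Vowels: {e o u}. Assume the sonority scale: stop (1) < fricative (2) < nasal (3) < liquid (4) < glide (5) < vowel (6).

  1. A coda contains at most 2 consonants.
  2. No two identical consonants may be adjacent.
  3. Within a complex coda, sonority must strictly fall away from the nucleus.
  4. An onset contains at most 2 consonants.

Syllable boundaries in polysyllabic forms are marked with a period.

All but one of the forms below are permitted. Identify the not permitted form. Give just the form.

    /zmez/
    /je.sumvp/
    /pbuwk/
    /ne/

/zmez/ — σ1 onset /zm/ (2C), coda /z/ ok → permitted
/je.sumvp/ — violates constraint 1: syllable 2 coda /mvp/ has 3 consonants (> 2) → not permitted
/pbuwk/ — σ1 onset /pb/ (2C), coda /wk/ (5→1 falls) ok → permitted
/ne/ — σ1 onset /n/, coda /∅/ ok → permitted

/je.sumvp/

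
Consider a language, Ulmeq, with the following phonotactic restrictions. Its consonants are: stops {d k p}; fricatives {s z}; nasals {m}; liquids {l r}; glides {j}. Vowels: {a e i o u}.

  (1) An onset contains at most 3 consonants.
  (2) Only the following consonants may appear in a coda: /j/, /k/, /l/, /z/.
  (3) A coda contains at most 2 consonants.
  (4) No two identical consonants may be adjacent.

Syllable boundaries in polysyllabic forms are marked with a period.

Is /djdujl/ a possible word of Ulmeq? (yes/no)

/djdujl/ — σ1 onset /djd/ (3C), coda /jl/ (2C) ok → permitted

yes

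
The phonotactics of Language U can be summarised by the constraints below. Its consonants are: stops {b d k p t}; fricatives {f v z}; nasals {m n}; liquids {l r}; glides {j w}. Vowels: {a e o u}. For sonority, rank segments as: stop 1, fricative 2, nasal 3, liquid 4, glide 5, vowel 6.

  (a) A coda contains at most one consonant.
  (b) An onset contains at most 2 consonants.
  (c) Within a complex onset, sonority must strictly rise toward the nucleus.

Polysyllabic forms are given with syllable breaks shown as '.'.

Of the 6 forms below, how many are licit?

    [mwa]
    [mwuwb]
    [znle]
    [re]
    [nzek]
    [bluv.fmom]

3

[mwa] — σ1 onset /mw/ (3→5 rises), coda /∅/ ok → licit
[mwuwb] — violates constraint (a): syllable 1 coda /wb/ has 2 consonants (> 1) → illicit
[znle] — violates constraint (b): syllable 1 onset /znl/ has 3 consonants (> 2) → illicit
[re] — σ1 onset /r/, coda /∅/ ok → licit
[nzek] — violates constraint (c): syllable 1 onset /nz/: /n/ (nasal, 3) → /z/ (fricative, 2) does not rise → illicit
[bluv.fmom] — σ1 onset /bl/ (1→4 rises), coda /v/ ok; σ2 onset /fm/ (2→3 rises), coda /m/ ok → licit
Licit: [mwa], [re], [bluv.fmom] → 3.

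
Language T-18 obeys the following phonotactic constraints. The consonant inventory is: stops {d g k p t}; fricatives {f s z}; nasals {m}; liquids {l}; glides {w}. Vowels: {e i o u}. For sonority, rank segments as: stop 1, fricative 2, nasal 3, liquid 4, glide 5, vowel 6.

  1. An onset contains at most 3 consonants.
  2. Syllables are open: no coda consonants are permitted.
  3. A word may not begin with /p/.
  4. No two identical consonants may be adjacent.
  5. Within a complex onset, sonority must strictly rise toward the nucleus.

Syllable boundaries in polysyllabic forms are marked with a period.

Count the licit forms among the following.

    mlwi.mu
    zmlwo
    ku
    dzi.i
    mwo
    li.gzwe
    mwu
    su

mlwi.mu — σ1 onset /mlw/ (3→4→5 rises), coda /∅/ ok; σ2 onset /m/, coda /∅/ ok → licit
zmlwo — violates constraint 1: syllable 1 onset /zmlw/ has 4 consonants (> 3) → illicit
ku — σ1 onset /k/, coda /∅/ ok → licit
dzi.i — σ1 onset /dz/ (1→2 rises), coda /∅/ ok; σ2 onset /∅/, coda /∅/ ok → licit
mwo — σ1 onset /mw/ (3→5 rises), coda /∅/ ok → licit
li.gzwe — σ1 onset /l/, coda /∅/ ok; σ2 onset /gzw/ (1→2→5 rises), coda /∅/ ok → licit
mwu — σ1 onset /mw/ (3→5 rises), coda /∅/ ok → licit
su — σ1 onset /s/, coda /∅/ ok → licit
Licit: mlwi.mu, ku, dzi.i, mwo, li.gzwe, mwu, su → 7.

7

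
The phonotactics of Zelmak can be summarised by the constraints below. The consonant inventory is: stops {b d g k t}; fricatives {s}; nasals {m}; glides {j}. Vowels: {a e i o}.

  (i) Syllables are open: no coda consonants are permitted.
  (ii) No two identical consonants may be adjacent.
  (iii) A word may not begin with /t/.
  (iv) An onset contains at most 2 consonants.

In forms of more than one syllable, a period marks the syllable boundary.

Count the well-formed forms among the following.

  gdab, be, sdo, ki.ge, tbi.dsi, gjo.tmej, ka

gdab — violates constraint (i): syllable 1 coda /b/ has 1 consonant (> 0) → ill-formed
be — σ1 onset /b/, coda /∅/ ok → well-formed
sdo — σ1 onset /sd/ (2C), coda /∅/ ok → well-formed
ki.ge — σ1 onset /k/, coda /∅/ ok; σ2 onset /g/, coda /∅/ ok → well-formed
tbi.dsi — violates constraint (iii): word begins with /t/ → ill-formed
gjo.tmej — violates constraint (i): syllable 2 coda /j/ has 1 consonant (> 0) → ill-formed
ka — σ1 onset /k/, coda /∅/ ok → well-formed
Well-formed: be, sdo, ki.ge, ka → 4.

4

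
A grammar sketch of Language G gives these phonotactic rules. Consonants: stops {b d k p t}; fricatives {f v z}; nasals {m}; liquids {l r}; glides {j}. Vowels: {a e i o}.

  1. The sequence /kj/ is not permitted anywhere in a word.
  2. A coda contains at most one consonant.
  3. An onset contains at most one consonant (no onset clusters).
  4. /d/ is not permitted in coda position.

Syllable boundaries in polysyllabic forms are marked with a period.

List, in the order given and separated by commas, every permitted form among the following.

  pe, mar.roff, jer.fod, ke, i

pe — σ1 onset /p/, coda /∅/ ok → permitted
mar.roff — violates constraint 2: syllable 2 coda /ff/ has 2 consonants (> 1) → not permitted
jer.fod — violates constraint 4: syllable 2 coda contains /d/ → not permitted
ke — σ1 onset /k/, coda /∅/ ok → permitted
i — σ1 onset /∅/, coda /∅/ ok → permitted

pe, ke, i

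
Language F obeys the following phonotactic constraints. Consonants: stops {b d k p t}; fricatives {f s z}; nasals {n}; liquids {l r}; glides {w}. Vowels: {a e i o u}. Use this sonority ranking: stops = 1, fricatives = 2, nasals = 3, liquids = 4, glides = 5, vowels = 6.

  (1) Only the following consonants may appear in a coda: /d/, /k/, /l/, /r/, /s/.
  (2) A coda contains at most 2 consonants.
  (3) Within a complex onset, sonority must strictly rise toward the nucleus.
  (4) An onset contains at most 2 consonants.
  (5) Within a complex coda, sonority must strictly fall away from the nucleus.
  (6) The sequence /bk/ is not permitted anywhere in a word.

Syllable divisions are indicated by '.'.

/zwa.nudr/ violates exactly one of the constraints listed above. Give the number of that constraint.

/zwa.nudr/: syllable 2 coda /dr/: /d/ (stop, 1) → /r/ (liquid, 4) does not fall.
This is a violation of constraint 5: "Within a complex coda, sonority must strictly fall away from the nucleus."
The remaining constraints (1, 2, 3, 4, 6) are satisfied.

5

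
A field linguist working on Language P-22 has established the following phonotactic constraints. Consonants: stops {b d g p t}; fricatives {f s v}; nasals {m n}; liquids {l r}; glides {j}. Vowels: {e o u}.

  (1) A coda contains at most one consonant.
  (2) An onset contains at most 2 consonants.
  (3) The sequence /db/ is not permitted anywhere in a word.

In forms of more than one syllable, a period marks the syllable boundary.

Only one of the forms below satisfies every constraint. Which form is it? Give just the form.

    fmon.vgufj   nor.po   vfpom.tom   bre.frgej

fmon.vgufj — violates constraint 1: syllable 2 coda /fj/ has 2 consonants (> 1) → phonotactically illegal
nor.po — σ1 onset /n/, coda /r/ ok; σ2 onset /p/, coda /∅/ ok → phonotactically legal
vfpom.tom — violates constraint 2: syllable 1 onset /vfp/ has 3 consonants (> 2) → phonotactically illegal
bre.frgej — violates constraint 2: syllable 2 onset /frg/ has 3 consonants (> 2) → phonotactically illegal

nor.po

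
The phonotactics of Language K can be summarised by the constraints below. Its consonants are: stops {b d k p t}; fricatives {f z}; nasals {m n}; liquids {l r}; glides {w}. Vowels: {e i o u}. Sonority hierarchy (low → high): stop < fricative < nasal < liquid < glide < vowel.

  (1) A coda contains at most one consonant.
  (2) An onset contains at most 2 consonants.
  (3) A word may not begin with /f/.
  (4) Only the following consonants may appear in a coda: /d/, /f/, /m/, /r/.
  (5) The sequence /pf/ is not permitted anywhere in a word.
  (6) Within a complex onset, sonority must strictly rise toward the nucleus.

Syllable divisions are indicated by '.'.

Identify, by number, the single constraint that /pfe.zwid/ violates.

5

/pfe.zwid/: contains banned sequence /pf/.
This is a violation of constraint 5: "The sequence /pf/ is not permitted anywhere in a word."
The remaining constraints (1, 2, 3, 4, 6) are satisfied.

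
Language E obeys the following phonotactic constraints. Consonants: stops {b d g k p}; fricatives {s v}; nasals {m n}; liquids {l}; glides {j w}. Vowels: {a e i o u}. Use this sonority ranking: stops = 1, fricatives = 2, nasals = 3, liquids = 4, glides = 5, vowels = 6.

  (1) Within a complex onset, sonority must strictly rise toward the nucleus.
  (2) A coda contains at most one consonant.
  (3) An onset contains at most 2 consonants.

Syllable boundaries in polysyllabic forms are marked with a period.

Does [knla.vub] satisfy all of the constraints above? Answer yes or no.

[knla.vub] — violates constraint 3: syllable 1 onset /knl/ has 3 consonants (> 2) → ill-formed

no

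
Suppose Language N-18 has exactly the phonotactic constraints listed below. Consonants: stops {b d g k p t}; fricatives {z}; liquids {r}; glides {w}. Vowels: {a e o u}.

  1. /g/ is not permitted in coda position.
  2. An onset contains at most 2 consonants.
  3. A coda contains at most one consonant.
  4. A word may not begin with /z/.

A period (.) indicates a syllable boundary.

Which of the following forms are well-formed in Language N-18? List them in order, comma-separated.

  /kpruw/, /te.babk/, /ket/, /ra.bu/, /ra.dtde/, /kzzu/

/kpruw/ — violates constraint 2: syllable 1 onset /kpr/ has 3 consonants (> 2) → ill-formed
/te.babk/ — violates constraint 3: syllable 2 coda /bk/ has 2 consonants (> 1) → ill-formed
/ket/ — σ1 onset /k/, coda /t/ ok → well-formed
/ra.bu/ — σ1 onset /r/, coda /∅/ ok; σ2 onset /b/, coda /∅/ ok → well-formed
/ra.dtde/ — violates constraint 2: syllable 2 onset /dtd/ has 3 consonants (> 2) → ill-formed
/kzzu/ — violates constraint 2: syllable 1 onset /kzz/ has 3 consonants (> 2) → ill-formed

/ket/, /ra.bu/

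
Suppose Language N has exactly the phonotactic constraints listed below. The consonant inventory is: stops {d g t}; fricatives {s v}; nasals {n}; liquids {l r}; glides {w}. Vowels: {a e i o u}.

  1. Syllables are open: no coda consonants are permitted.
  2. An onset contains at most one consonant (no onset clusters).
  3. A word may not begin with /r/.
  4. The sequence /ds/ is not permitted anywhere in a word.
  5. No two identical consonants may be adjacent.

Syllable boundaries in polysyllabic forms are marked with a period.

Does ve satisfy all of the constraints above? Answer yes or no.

yes

ve — σ1 onset /v/, coda /∅/ ok → licit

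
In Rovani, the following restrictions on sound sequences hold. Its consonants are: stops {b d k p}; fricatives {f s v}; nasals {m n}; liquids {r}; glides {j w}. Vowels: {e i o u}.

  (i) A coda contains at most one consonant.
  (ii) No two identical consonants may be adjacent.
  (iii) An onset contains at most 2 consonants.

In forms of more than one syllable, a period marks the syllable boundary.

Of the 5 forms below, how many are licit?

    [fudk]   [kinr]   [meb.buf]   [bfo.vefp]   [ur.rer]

0

[fudk] — violates constraint (i): syllable 1 coda /dk/ has 2 consonants (> 1) → illicit
[kinr] — violates constraint (i): syllable 1 coda /nr/ has 2 consonants (> 1) → illicit
[meb.buf] — violates constraint (ii): adjacent identical consonants /bb/ → illicit
[bfo.vefp] — violates constraint (i): syllable 2 coda /fp/ has 2 consonants (> 1) → illicit
[ur.rer] — violates constraint (ii): adjacent identical consonants /rr/ → illicit
No form is licit → 0.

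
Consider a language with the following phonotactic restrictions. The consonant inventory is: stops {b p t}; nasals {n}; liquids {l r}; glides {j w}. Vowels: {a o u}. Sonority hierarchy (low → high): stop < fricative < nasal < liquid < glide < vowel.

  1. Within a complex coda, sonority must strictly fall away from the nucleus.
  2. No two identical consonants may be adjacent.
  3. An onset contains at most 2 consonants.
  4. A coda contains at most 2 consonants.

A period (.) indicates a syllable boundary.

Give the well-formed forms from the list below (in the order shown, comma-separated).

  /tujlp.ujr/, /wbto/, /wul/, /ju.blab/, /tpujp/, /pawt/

/tujlp.ujr/ — violates constraint 4: syllable 1 coda /jlp/ has 3 consonants (> 2) → ill-formed
/wbto/ — violates constraint 3: syllable 1 onset /wbt/ has 3 consonants (> 2) → ill-formed
/wul/ — σ1 onset /w/, coda /l/ ok → well-formed
/ju.blab/ — σ1 onset /j/, coda /∅/ ok; σ2 onset /bl/ (2C), coda /b/ ok → well-formed
/tpujp/ — σ1 onset /tp/ (2C), coda /jp/ (5→1 falls) ok → well-formed
/pawt/ — σ1 onset /p/, coda /wt/ (5→1 falls) ok → well-formed

/wul/, /ju.blab/, /tpujp/, /pawt/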